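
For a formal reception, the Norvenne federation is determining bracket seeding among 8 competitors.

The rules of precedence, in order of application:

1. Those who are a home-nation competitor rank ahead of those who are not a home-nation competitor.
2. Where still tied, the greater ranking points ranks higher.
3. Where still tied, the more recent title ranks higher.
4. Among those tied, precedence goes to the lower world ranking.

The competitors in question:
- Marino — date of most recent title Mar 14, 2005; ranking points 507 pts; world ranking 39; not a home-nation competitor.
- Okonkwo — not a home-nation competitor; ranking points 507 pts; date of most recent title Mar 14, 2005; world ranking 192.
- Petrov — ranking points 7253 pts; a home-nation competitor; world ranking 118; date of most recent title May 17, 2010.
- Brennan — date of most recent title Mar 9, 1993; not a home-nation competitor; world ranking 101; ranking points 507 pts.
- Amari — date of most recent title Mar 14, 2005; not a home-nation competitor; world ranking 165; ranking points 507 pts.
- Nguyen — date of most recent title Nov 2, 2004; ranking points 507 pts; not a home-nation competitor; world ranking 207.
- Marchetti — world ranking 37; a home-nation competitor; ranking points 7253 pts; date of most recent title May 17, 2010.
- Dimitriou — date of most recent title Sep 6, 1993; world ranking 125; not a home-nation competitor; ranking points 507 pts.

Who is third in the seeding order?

By the first rule: Marchetti and Petrov (both a home-nation competitor); then Marino, Amari, Okonkwo, Nguyen, Dimitriou and Brennan (each not a home-nation competitor).
Marchetti and Petrov both have ranking points 7253 pts, so the next rule applies.
Marchetti and Petrov both have date of most recent title May 17, 2010, so the next rule applies.
Among Marchetti and Petrov, by world ranking (lower first): Marchetti (37) before Petrov (118).
Marino, Amari, Okonkwo, Nguyen, Dimitriou and Brennan all have ranking points 507 pts, so the next rule applies.
Among Marino, Amari, Okonkwo, Nguyen, Dimitriou and Brennan, by date of most recent title (later first): Marino, Amari and Okonkwo (Mar 14, 2005) before Nguyen (Nov 2, 2004) before Dimitriou (Sep 6, 1993) before Brennan (Mar 9, 1993).
Among Marino, Amari and Okonkwo, by world ranking (lower first): Marino (39) before Amari (165) before Okonkwo (192).
Order: Marchetti, Petrov, Marino, Amari, Okonkwo, Nguyen, Dimitriou, Brennan.

Marino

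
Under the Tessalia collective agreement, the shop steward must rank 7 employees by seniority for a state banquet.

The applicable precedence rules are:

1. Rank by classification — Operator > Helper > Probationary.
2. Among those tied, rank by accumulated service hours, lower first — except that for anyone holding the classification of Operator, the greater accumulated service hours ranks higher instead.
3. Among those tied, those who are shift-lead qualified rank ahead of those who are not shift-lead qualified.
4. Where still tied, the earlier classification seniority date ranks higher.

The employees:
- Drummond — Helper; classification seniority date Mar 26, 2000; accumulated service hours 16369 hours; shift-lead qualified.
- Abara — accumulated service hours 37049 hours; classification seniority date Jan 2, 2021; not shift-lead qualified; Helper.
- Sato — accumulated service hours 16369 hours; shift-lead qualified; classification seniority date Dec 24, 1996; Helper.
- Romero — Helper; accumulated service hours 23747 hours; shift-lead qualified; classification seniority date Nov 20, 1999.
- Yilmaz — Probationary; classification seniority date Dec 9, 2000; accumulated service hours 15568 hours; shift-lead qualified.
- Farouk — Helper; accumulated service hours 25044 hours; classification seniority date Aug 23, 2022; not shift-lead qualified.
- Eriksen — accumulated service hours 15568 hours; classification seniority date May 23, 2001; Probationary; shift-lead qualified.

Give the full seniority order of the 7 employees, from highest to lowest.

By classification: Sato, Drummond, Romero, Farouk and Abara (Helper); then Yilmaz and Eriksen (Probationary).
Among Sato, Drummond, Romero, Farouk and Abara, by accumulated service hours (lower first): Sato and Drummond (16369 hours) before Romero (23747 hours) before Farouk (25044 hours) before Abara (37049 hours).
Sato and Drummond are each shift-lead qualified, so the next rule applies.
Among Sato and Drummond, by classification seniority date (earlier first): Sato (Dec 24, 1996) before Drummond (Mar 26, 2000).
Yilmaz and Eriksen both have accumulated service hours 15568 hours, so the next rule applies.
Yilmaz and Eriksen are each shift-lead qualified, so the next rule applies.
Among Yilmaz and Eriksen, by classification seniority date (earlier first): Yilmaz (Dec 9, 2000) before Eriksen (May 23, 2001).
Full order: Sato, Drummond, Romero, Farouk, Abara, Yilmaz, Eriksen.

Sato, Drummond, Romero, Farouk, Abara, Yilmaz, Eriksen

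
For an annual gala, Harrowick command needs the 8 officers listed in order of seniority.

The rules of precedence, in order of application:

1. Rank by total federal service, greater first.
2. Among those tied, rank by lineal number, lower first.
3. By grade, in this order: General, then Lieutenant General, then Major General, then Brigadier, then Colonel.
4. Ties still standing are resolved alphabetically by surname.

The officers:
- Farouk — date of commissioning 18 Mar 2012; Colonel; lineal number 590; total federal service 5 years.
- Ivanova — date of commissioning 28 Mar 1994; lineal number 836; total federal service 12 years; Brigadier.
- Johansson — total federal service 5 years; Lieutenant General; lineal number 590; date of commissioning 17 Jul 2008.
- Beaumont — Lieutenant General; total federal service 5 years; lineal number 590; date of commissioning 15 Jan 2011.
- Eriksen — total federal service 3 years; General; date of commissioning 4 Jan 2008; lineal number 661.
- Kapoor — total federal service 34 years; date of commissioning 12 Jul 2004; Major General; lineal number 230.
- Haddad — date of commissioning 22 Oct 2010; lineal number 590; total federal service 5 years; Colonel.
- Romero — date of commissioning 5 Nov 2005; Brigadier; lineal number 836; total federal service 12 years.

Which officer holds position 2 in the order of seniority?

By total federal service (higher first): Kapoor (34 years); then Ivanova and Romero (both 12 years); then Beaumont, Johansson, Farouk and Haddad (each 5 years); then Eriksen (3 years).
Ivanova and Romero both have lineal number 836, so the next rule applies.
Ivanova and Romero are each Brigadier, so the next rule applies.
Among Ivanova and Romero, alphabetically by surname: Ivanova before Romero.
Beaumont, Johansson, Farouk and Haddad all have lineal number 590, so the next rule applies.
Among Beaumont, Johansson, Farouk and Haddad, by grade: Beaumont and Johansson (Lieutenant General) before Farouk and Haddad (Colonel).
Among Beaumont and Johansson, alphabetically by surname: Beaumont before Johansson.
Among Farouk and Haddad, alphabetically by surname: Farouk before Haddad.
Order: Kapoor, Ivanova, Romero, Beaumont, Johansson, Farouk, Haddad, Eriksen.

Ivanova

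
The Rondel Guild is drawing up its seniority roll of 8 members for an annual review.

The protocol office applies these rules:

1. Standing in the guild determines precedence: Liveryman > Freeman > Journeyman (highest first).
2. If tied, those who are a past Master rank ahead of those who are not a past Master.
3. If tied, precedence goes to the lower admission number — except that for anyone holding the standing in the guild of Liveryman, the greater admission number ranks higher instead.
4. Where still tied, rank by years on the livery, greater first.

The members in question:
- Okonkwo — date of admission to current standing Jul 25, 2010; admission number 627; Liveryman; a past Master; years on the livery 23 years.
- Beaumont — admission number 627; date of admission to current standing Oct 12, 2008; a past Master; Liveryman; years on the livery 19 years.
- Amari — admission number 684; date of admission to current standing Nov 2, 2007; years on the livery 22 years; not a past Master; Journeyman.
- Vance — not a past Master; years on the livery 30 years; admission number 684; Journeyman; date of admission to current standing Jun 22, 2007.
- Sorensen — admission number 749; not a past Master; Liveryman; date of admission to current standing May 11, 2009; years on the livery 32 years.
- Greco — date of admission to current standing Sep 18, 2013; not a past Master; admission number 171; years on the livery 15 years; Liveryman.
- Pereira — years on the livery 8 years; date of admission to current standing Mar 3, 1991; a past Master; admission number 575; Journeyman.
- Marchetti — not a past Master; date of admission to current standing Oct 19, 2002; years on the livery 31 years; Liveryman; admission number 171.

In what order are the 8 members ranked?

Okonkwo, Beaumont, Sorensen, Marchetti, Greco, Pereira, Vance, Amari

By standing in the guild: Okonkwo, Beaumont, Sorensen, Marchetti and Greco (Liveryman); then Pereira, Vance and Amari (Journeyman).
Among Okonkwo, Beaumont, Sorensen, Marchetti and Greco, a past Master before not a past Master: Okonkwo and Beaumont (a past Master) before Sorensen, Marchetti and Greco (not a past Master).
Okonkwo and Beaumont both have admission number 627, so the next rule applies.
Among Okonkwo and Beaumont, by years on the livery (higher first): Okonkwo (23 years) before Beaumont (19 years).
Among Sorensen, Marchetti and Greco, by admission number (higher first) (reversed rule for this group): Sorensen (749) before Marchetti and Greco (171).
Among Marchetti and Greco, by years on the livery (higher first): Marchetti (31 years) before Greco (15 years).
Among Pereira, Vance and Amari, a past Master before not a past Master: Pereira (a past Master) before Vance and Amari (not a past Master).
Vance and Amari both have admission number 684, so the next rule applies.
Among Vance and Amari, by years on the livery (higher first): Vance (30 years) before Amari (22 years).
Full order: Okonkwo, Beaumont, Sorensen, Marchetti, Greco, Pereira, Vance, Amari.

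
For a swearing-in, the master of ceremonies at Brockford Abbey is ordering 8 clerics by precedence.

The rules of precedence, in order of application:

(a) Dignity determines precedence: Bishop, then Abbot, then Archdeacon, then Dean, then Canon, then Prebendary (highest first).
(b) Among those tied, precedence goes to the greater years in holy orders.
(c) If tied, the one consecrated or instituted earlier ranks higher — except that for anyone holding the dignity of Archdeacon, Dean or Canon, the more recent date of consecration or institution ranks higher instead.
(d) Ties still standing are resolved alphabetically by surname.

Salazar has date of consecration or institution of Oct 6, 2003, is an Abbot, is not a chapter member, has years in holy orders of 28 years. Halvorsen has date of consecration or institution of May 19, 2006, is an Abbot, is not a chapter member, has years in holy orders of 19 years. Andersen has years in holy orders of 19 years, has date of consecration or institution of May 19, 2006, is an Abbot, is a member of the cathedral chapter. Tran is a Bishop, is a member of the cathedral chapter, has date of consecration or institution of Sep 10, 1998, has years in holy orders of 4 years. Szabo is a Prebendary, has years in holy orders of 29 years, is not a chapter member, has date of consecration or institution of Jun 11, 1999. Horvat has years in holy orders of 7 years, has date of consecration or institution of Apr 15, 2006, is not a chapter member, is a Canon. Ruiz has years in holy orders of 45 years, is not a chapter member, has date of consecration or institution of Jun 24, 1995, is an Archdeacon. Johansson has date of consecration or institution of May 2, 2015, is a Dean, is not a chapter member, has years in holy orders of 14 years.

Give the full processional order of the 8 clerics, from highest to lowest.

By dignity: Tran (Bishop); then Salazar, Andersen and Halvorsen (Abbot); then Ruiz (Archdeacon); then Johansson (Dean); then Horvat (Canon); then Szabo (Prebendary).
Among Salazar, Andersen and Halvorsen, by years in holy orders (higher first): Salazar (28 years) before Andersen and Halvorsen (19 years).
Andersen and Halvorsen both have date of consecration or institution May 19, 2006, so the next rule applies.
Among Andersen and Halvorsen, alphabetically by surname: Andersen before Halvorsen.
Full order: Tran, Salazar, Andersen, Halvorsen, Ruiz, Johansson, Horvat, Szabo.

Tran, Salazar, Andersen, Halvorsen, Ruiz, Johansson, Horvat, Szabo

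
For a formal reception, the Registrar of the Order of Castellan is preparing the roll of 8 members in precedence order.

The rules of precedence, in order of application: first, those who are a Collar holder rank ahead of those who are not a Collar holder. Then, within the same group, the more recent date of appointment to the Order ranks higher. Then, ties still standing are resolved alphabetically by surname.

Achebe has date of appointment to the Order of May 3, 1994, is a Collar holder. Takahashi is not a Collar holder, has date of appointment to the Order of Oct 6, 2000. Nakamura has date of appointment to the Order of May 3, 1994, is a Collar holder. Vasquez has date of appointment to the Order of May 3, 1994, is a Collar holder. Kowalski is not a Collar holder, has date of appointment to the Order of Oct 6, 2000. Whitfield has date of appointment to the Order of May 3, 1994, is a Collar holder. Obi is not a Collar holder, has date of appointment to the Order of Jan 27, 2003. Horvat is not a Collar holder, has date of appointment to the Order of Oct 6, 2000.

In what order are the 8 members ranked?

Achebe, Nakamura, Vasquez, Whitfield, Obi, Horvat, Kowalski, Takahashi

By the first rule: Achebe, Nakamura, Vasquez and Whitfield (each a Collar holder); then Obi, Horvat, Kowalski and Takahashi (each not a Collar holder).
Achebe, Nakamura, Vasquez and Whitfield all have date of appointment to the Order May 3, 1994, so the next rule applies.
Among Achebe, Nakamura, Vasquez and Whitfield, alphabetically by surname: Achebe before Nakamura before Vasquez before Whitfield.
Among Obi, Horvat, Kowalski and Takahashi, by date of appointment to the Order (later first): Obi (Jan 27, 2003) before Horvat, Kowalski and Takahashi (Oct 6, 2000).
Among Horvat, Kowalski and Takahashi, alphabetically by surname: Horvat before Kowalski before Takahashi.
Full order: Achebe, Nakamura, Vasquez, Whitfield, Obi, Horvat, Kowalski, Takahashi.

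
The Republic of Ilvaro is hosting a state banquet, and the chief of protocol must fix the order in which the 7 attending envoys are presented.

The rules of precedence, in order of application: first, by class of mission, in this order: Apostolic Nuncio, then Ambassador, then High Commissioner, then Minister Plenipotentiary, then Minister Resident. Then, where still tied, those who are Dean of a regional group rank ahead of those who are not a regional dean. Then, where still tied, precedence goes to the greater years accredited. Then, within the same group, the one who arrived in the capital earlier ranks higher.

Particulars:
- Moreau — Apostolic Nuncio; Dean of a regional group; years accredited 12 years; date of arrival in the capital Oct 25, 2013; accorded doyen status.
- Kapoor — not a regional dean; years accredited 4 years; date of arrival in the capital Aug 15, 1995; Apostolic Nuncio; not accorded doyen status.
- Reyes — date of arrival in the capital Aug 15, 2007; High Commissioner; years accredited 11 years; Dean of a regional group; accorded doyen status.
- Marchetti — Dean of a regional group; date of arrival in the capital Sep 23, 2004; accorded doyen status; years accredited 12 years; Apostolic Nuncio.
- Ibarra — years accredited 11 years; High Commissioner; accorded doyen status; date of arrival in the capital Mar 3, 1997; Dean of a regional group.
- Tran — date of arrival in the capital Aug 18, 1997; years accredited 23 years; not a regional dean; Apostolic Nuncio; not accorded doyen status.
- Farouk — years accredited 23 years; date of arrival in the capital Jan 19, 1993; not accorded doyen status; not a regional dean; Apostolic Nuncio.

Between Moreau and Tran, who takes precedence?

Moreau

By class of mission: Marchetti, Moreau, Farouk, Tran and Kapoor (Apostolic Nuncio); then Ibarra and Reyes (High Commissioner).
Among Marchetti, Moreau, Farouk, Tran and Kapoor, Dean of a regional group before not a regional dean: Marchetti and Moreau (Dean of a regional group) before Farouk, Tran and Kapoor (not a regional dean).
Marchetti and Moreau both have years accredited 12 years, so the next rule applies.
Among Marchetti and Moreau, by date of arrival in the capital (earlier first): Marchetti (Sep 23, 2004) before Moreau (Oct 25, 2013).
Among Farouk, Tran and Kapoor, by years accredited (higher first): Farouk and Tran (23 years) before Kapoor (4 years).
Among Farouk and Tran, by date of arrival in the capital (earlier first): Farouk (Jan 19, 1993) before Tran (Aug 18, 1997).
Ibarra and Reyes are each Dean of a regional group, so the next rule applies.
Ibarra and Reyes both have years accredited 11 years, so the next rule applies.
Among Ibarra and Reyes, by date of arrival in the capital (earlier first): Ibarra (Mar 3, 1997) before Reyes (Aug 15, 2007).
So Moreau takes precedence.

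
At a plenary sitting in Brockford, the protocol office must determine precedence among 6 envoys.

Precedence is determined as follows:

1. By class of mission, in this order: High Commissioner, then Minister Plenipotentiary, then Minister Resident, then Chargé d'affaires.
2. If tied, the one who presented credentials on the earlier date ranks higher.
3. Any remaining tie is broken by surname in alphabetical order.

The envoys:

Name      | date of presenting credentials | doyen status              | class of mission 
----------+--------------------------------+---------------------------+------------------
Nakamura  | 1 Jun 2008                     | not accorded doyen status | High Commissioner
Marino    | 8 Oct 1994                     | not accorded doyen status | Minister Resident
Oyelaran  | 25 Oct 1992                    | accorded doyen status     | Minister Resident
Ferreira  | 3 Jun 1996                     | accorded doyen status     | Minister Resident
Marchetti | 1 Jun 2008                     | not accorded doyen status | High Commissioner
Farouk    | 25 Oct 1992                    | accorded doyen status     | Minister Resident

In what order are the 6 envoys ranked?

Marchetti, Nakamura, Farouk, Oyelaran, Marino, Ferreira

By class of mission: Marchetti and Nakamura (High Commissioner); then Farouk, Oyelaran, Marino and Ferreira (Minister Resident).
Marchetti and Nakamura both have date of presenting credentials 1 Jun 2008, so the next rule applies.
Among Marchetti and Nakamura, alphabetically by surname: Marchetti before Nakamura.
Among Farouk, Oyelaran, Marino and Ferreira, by date of presenting credentials (earlier first): Farouk and Oyelaran (25 Oct 1992) before Marino (8 Oct 1994) before Ferreira (3 Jun 1996).
Among Farouk and Oyelaran, alphabetically by surname: Farouk before Oyelaran.
Full order: Marchetti, Nakamura, Farouk, Oyelaran, Marino, Ferreira.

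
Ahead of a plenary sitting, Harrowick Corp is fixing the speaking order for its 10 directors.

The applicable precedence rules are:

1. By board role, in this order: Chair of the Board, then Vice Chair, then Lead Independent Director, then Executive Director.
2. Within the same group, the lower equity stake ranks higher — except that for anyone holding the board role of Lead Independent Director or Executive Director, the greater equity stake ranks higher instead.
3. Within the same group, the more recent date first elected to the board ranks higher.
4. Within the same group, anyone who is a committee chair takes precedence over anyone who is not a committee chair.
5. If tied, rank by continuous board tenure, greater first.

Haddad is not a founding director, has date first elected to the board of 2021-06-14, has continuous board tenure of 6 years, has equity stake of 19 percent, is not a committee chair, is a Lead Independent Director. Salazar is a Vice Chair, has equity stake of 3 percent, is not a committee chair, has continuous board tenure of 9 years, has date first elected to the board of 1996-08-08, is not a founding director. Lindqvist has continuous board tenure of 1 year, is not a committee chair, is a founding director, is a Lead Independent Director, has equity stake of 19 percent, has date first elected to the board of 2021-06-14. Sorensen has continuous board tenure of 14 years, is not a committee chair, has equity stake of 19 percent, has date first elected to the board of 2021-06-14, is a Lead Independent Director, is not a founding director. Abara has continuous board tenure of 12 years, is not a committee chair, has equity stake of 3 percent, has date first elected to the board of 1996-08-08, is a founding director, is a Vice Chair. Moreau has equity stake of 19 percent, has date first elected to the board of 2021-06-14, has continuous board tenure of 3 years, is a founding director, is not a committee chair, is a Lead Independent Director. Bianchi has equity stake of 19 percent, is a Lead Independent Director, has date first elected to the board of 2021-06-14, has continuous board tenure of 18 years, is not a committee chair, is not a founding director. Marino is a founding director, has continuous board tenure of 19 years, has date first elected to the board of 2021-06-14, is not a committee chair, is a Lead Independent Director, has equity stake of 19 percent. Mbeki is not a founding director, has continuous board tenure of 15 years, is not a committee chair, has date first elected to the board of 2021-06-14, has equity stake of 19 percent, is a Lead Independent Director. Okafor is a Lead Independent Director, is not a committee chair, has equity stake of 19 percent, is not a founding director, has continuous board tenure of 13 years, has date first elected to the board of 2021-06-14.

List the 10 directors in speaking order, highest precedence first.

Abara, Salazar, Marino, Bianchi, Mbeki, Sorensen, Okafor, Haddad, Moreau, Lindqvist

By board role: Abara and Salazar (Vice Chair); then Marino, Bianchi, Mbeki, Sorensen, Okafor, Haddad, Moreau and Lindqvist (Lead Independent Director).
Abara and Salazar both have equity stake 3 percent, so the next rule applies.
Abara and Salazar both have date first elected to the board 1996-08-08, so the next rule applies.
Abara and Salazar are each not a committee chair, so the next rule applies.
Among Abara and Salazar, by continuous board tenure (higher first): Abara (12 years) before Salazar (9 years).
Marino, Bianchi, Mbeki, Sorensen, Okafor, Haddad, Moreau and Lindqvist all have equity stake 19 percent, so the next rule applies.
Marino, Bianchi, Mbeki, Sorensen, Okafor, Haddad, Moreau and Lindqvist all have date first elected to the board 2021-06-14, so the next rule applies.
Marino, Bianchi, Mbeki, Sorensen, Okafor, Haddad, Moreau and Lindqvist are each not a committee chair, so the next rule applies.
Among Marino, Bianchi, Mbeki, Sorensen, Okafor, Haddad, Moreau and Lindqvist, by continuous board tenure (higher first): Marino (19 years) before Bianchi (18 years) before Mbeki (15 years) before Sorensen (14 years) before Okafor (13 years) before Haddad (6 years) before Moreau (3 years) before Lindqvist (1 year).
Full order: Abara, Salazar, Marino, Bianchi, Mbeki, Sorensen, Okafor, Haddad, Moreau, Lindqvist.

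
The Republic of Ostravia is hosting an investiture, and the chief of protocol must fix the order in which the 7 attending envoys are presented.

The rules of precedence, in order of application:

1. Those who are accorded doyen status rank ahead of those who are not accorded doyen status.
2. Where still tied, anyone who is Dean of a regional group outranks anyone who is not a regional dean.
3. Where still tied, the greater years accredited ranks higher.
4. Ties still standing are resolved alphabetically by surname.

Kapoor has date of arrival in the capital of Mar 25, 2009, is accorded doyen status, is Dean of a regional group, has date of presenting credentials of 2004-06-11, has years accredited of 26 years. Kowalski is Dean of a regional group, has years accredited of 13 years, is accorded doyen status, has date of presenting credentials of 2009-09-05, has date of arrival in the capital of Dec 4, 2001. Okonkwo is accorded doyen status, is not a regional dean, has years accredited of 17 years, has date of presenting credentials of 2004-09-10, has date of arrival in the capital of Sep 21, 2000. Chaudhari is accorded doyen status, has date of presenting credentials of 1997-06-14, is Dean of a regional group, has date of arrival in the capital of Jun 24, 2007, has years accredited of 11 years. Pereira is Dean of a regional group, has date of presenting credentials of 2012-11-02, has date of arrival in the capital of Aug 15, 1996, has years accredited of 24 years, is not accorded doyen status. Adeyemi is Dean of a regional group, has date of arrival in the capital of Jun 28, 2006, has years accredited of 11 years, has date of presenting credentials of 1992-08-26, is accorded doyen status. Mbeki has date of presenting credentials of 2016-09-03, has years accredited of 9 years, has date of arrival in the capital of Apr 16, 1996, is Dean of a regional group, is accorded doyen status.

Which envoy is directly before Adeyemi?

Kowalski

By the first rule: Kapoor, Kowalski, Adeyemi, Chaudhari, Mbeki and Okonkwo (each accorded doyen status); then Pereira (not accorded doyen status).
Among Kapoor, Kowalski, Adeyemi, Chaudhari, Mbeki and Okonkwo, Dean of a regional group before not a regional dean: Kapoor, Kowalski, Adeyemi, Chaudhari and Mbeki (Dean of a regional group) before Okonkwo (not a regional dean).
Among Kapoor, Kowalski, Adeyemi, Chaudhari and Mbeki, by years accredited (higher first): Kapoor (26 years) before Kowalski (13 years) before Adeyemi and Chaudhari (11 years) before Mbeki (9 years).
Among Adeyemi and Chaudhari, alphabetically by surname: Adeyemi before Chaudhari.
Order: Kapoor, Kowalski, Adeyemi, Chaudhari, Mbeki, Okonkwo, Pereira.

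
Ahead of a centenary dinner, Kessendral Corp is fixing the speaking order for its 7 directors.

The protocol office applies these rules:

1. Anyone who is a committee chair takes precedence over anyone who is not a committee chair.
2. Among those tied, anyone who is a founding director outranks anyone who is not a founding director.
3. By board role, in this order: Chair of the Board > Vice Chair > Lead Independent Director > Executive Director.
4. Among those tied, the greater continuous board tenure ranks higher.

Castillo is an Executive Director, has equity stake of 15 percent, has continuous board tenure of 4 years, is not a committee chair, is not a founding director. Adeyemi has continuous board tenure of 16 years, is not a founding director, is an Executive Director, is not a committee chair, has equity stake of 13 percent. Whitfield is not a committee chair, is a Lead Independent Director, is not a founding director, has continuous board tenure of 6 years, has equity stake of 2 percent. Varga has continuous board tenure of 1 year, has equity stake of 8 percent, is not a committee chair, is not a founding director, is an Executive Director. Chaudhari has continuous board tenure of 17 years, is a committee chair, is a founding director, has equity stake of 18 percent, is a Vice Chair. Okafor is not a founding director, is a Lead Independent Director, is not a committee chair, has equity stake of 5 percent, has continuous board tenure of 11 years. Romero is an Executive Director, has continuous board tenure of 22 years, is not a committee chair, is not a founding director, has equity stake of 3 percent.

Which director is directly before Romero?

By the first rule: Chaudhari (a committee chair); then Okafor, Whitfield, Romero, Adeyemi, Castillo and Varga (each not a committee chair).
Okafor, Whitfield, Romero, Adeyemi, Castillo and Varga are each not a founding director, so the next rule applies.
Among Okafor, Whitfield, Romero, Adeyemi, Castillo and Varga, by board role: Okafor and Whitfield (Lead Independent Director) before Romero, Adeyemi, Castillo and Varga (Executive Director).
Among Okafor and Whitfield, by continuous board tenure (higher first): Okafor (11 years) before Whitfield (6 years).
Among Romero, Adeyemi, Castillo and Varga, by continuous board tenure (higher first): Romero (22 years) before Adeyemi (16 years) before Castillo (4 years) before Varga (1 year).
Order: Chaudhari, Okafor, Whitfield, Romero, Adeyemi, Castillo, Varga.

Whitfield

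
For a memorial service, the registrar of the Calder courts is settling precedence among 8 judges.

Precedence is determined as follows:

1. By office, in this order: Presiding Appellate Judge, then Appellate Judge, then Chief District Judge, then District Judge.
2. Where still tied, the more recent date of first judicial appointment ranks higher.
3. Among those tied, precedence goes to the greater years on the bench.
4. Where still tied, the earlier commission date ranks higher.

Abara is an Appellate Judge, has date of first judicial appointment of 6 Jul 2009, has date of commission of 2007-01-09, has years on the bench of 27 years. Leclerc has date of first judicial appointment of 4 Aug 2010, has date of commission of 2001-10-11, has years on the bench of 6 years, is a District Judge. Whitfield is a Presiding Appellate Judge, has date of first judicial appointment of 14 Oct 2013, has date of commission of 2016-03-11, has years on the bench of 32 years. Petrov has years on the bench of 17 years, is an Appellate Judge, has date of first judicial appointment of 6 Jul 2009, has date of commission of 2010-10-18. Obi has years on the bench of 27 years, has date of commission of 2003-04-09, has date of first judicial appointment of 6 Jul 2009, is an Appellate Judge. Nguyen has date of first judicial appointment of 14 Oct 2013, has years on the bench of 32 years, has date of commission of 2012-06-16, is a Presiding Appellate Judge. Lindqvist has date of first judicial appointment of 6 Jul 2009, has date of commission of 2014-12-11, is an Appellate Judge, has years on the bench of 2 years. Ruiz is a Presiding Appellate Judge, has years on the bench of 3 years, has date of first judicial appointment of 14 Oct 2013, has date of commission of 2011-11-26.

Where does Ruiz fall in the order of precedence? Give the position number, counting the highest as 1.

3

By office: Nguyen, Whitfield and Ruiz (Presiding Appellate Judge); then Obi, Abara, Petrov and Lindqvist (Appellate Judge); then Leclerc (District Judge).
Nguyen, Whitfield and Ruiz all have date of first judicial appointment 14 Oct 2013, so the next rule applies.
Among Nguyen, Whitfield and Ruiz, by years on the bench (higher first): Nguyen and Whitfield (32 years) before Ruiz (3 years).
Among Nguyen and Whitfield, by date of commission (earlier first): Nguyen (2012-06-16) before Whitfield (2016-03-11).
Obi, Abara, Petrov and Lindqvist all have date of first judicial appointment 6 Jul 2009, so the next rule applies.
Among Obi, Abara, Petrov and Lindqvist, by years on the bench (higher first): Obi and Abara (27 years) before Petrov (17 years) before Lindqvist (2 years).
Among Obi and Abara, by date of commission (earlier first): Obi (2003-04-09) before Abara (2007-01-09).
Order: Nguyen, Whitfield, Ruiz, Obi, Abara, Petrov, Lindqvist, Leclerc. So position 3.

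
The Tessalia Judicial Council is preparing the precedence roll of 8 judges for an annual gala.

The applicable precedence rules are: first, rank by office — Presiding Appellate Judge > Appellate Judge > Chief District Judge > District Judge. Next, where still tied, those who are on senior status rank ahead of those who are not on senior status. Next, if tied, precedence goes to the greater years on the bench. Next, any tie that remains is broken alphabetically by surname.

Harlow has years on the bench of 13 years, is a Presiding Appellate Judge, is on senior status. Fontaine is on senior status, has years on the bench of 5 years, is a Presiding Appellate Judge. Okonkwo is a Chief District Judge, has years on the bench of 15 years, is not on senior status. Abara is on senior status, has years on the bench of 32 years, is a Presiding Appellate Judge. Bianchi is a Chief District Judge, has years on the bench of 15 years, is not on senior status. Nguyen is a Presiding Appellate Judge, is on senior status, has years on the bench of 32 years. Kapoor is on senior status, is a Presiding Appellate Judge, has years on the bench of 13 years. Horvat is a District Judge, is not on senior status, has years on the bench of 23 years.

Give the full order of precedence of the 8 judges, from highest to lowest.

Abara, Nguyen, Harlow, Kapoor, Fontaine, Bianchi, Okonkwo, Horvat

By office: Abara, Nguyen, Harlow, Kapoor and Fontaine (Presiding Appellate Judge); then Bianchi and Okonkwo (Chief District Judge); then Horvat (District Judge).
Abara, Nguyen, Harlow, Kapoor and Fontaine are each on senior status, so the next rule applies.
Among Abara, Nguyen, Harlow, Kapoor and Fontaine, by years on the bench (higher first): Abara and Nguyen (32 years) before Harlow and Kapoor (13 years) before Fontaine (5 years).
Among Abara and Nguyen, alphabetically by surname: Abara before Nguyen.
Among Harlow and Kapoor, alphabetically by surname: Harlow before Kapoor.
Bianchi and Okonkwo are each not on senior status, so the next rule applies.
Bianchi and Okonkwo both have years on the bench 15 years, so the next rule applies.
Among Bianchi and Okonkwo, alphabetically by surname: Bianchi before Okonkwo.
Full order: Abara, Nguyen, Harlow, Kapoor, Fontaine, Bianchi, Okonkwo, Horvat.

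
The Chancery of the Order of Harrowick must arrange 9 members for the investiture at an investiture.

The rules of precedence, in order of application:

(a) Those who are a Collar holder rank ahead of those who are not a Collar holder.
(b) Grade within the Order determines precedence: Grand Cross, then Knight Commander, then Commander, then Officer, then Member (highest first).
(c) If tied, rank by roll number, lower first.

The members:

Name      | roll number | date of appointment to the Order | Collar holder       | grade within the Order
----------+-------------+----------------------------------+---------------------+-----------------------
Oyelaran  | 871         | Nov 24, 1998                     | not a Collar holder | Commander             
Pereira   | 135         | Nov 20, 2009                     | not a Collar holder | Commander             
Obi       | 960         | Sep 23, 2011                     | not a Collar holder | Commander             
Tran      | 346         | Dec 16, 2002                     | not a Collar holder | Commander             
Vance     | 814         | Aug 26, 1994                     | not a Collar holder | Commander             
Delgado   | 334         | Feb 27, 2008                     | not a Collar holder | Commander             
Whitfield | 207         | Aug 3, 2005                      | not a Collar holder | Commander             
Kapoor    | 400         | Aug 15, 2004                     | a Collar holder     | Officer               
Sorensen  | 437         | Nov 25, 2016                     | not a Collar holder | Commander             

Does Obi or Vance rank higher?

Vance

By the first rule: Kapoor (a Collar holder); then Pereira, Whitfield, Delgado, Tran, Sorensen, Vance, Oyelaran and Obi (each not a Collar holder).
Pereira, Whitfield, Delgado, Tran, Sorensen, Vance, Oyelaran and Obi are each Commander, so the next rule applies.
Among Pereira, Whitfield, Delgado, Tran, Sorensen, Vance, Oyelaran and Obi, by roll number (lower first): Pereira (135) before Whitfield (207) before Delgado (334) before Tran (346) before Sorensen (437) before Vance (814) before Oyelaran (871) before Obi (960).
So Vance takes precedence.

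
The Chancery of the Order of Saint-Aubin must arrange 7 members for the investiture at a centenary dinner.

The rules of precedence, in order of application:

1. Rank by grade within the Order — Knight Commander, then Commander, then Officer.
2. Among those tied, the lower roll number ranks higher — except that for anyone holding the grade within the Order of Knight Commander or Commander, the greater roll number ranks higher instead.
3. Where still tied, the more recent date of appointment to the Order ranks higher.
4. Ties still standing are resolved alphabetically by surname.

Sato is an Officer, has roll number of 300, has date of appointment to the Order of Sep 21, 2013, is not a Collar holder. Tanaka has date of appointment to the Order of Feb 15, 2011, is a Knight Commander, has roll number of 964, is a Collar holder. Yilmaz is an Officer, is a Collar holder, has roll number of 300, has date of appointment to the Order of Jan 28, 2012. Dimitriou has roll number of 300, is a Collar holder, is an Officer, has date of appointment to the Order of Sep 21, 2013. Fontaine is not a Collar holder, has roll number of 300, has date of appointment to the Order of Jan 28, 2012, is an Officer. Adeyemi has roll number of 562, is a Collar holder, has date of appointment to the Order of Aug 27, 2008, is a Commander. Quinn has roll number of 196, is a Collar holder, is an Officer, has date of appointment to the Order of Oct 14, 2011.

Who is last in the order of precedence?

By grade within the Order: Tanaka (Knight Commander); then Adeyemi (Commander); then Quinn, Dimitriou, Sato, Fontaine and Yilmaz (Officer).
Among Quinn, Dimitriou, Sato, Fontaine and Yilmaz, by roll number (lower first): Quinn (196) before Dimitriou, Sato, Fontaine and Yilmaz (300).
Among Dimitriou, Sato, Fontaine and Yilmaz, by date of appointment to the Order (later first): Dimitriou and Sato (Sep 21, 2013) before Fontaine and Yilmaz (Jan 28, 2012).
Among Dimitriou and Sato, alphabetically by surname: Dimitriou before Sato.
Among Fontaine and Yilmaz, alphabetically by surname: Fontaine before Yilmaz.
Order: Tanaka, Adeyemi, Quinn, Dimitriou, Sato, Fontaine, Yilmaz.

Yilmaz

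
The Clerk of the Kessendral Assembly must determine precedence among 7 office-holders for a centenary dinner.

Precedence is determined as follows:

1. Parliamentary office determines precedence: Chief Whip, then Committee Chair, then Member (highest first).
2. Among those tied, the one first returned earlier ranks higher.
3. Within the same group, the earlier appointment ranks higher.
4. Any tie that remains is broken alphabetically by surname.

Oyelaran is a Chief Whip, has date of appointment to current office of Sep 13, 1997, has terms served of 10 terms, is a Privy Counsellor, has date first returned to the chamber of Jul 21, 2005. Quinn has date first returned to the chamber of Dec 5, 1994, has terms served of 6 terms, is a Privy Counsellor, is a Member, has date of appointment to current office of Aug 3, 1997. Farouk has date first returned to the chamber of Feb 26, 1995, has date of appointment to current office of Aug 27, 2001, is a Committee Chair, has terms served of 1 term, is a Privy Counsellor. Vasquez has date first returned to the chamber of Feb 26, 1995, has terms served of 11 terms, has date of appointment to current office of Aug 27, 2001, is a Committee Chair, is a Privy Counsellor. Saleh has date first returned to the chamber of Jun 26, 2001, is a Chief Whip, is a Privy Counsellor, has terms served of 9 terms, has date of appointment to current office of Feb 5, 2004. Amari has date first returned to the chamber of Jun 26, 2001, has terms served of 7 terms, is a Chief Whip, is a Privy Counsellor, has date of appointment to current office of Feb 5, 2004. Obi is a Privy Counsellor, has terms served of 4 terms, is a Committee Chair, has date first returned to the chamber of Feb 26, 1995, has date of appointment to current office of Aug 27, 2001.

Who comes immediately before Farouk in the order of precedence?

By parliamentary office: Amari, Saleh and Oyelaran (Chief Whip); then Farouk, Obi and Vasquez (Committee Chair); then Quinn (Member).
Among Amari, Saleh and Oyelaran, by date first returned to the chamber (earlier first): Amari and Saleh (Jun 26, 2001) before Oyelaran (Jul 21, 2005).
Amari and Saleh both have date of appointment to current office Feb 5, 2004, so the next rule applies.
Among Amari and Saleh, alphabetically by surname: Amari before Saleh.
Farouk, Obi and Vasquez all have date first returned to the chamber Feb 26, 1995, so the next rule applies.
Farouk, Obi and Vasquez all have date of appointment to current office Aug 27, 2001, so the next rule applies.
Among Farouk, Obi and Vasquez, alphabetically by surname: Farouk before Obi before Vasquez.
Order: Amari, Saleh, Oyelaran, Farouk, Obi, Vasquez, Quinn.

Oyelaran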